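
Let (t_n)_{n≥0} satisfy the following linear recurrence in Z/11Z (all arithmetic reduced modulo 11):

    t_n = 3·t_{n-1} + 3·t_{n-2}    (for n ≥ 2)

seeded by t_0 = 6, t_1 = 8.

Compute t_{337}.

t_2 = 3·8 + 3·6 = 9
t_3 = 3·9 + 3·8 = 7
t_4 = 3·7 + 3·9 = 4
t_5 = 3·4 + 3·7 = 0
t_6 = 3·0 + 3·4 = 1
t_7 = 3·1 + 3·0 = 3
t_8 = 3·3 + 3·1 = 1
t_9 = 3·1 + 3·3 = 1
t_10 = 3·1 + 3·1 = 6
t_11 = 3·6 + 3·1 = 10
t_12 = 3·10 + 3·6 = 4
t_13 = 3·4 + 3·10 = 9
t_14 = 3·9 + 3·4 = 6
t_15 = 3·6 + 3·9 = 1
t_16 = 3·1 + 3·6 = 10
t_17 = 3·10 + 3·1 = 0
t_18 = 3·0 + 3·10 = 8
t_19 = 3·8 + 3·0 = 2
t_20 = 3·2 + 3·8 = 8
t_21 = 3·8 + 3·2 = 8
t_22 = 3·8 + 3·8 = 4
t_23 = 3·4 + 3·8 = 3
t_24 = 3·3 + 3·4 = 10
t_25 = 3·10 + 3·3 = 6
t_26 = 3·6 + 3·10 = 4
t_27 = 3·4 + 3·6 = 8
t_28 = 3·8 + 3·4 = 3
t_29 = 3·3 + 3·8 = 0
t_30 = 3·0 + 3·3 = 9
t_31 = 3·9 + 3·0 = 5
t_32 = 3·5 + 3·9 = 9
t_33 = 3·9 + 3·5 = 9
t_34 = 3·9 + 3·9 = 10
t_35 = 3·10 + 3·9 = 2
t_36 = 3·2 + 3·10 = 3
t_37 = 3·3 + 3·2 = 4
t_38 = 3·4 + 3·3 = 10
t_39 = 3·10 + 3·4 = 9
t_40 = 3·9 + 3·10 = 2
t_41 = 3·2 + 3·9 = 0
t_42 = 3·0 + 3·2 = 6
t_43 = 3·6 + 3·0 = 7
t_44 = 3·7 + 3·6 = 6
t_45 = 3·6 + 3·7 = 6
t_46 = 3·6 + 3·6 = 3
t_47 = 3·3 + 3·6 = 5
t_48 = 3·5 + 3·3 = 2
t_49 = 3·2 + 3·5 = 10
t_50 = 3·10 + 3·2 = 3
t_51 = 3·3 + 3·10 = 6
t_52 = 3·6 + 3·3 = 5
t_53 = 3·5 + 3·6 = 0
t_54 = 3·0 + 3·5 = 4
t_55 = 3·4 + 3·0 = 1
t_56 = 3·1 + 3·4 = 4
t_57 = 3·4 + 3·1 = 4
t_58 = 3·4 + 3·4 = 2
t_59 = 3·2 + 3·4 = 7
t_60 = 3·7 + 3·2 = 5
t_61 = 3·5 + 3·7 = 3
t_62 = 3·3 + 3·5 = 2
t_63 = 3·2 + 3·3 = 4
t_64 = 3·4 + 3·2 = 7
t_65 = 3·7 + 3·4 = 0
t_66 = 3·0 + 3·7 = 10
t_67 = 3·10 + 3·0 = 8
t_68 = 3·8 + 3·10 = 10
t_69 = 3·10 + 3·8 = 10
t_70 = 3·10 + 3·10 = 5
t_71 = 3·5 + 3·10 = 1
t_72 = 3·1 + 3·5 = 7
t_73 = 3·7 + 3·1 = 2
t_74 = 3·2 + 3·7 = 5
t_75 = 3·5 + 3·2 = 10
t_76 = 3·10 + 3·5 = 1
t_77 = 3·1 + 3·10 = 0
t_78 = 3·0 + 3·1 = 3
t_79 = 3·3 + 3·0 = 9
t_80 = 3·9 + 3·3 = 3
t_81 = 3·3 + 3·9 = 3
t_82 = 3·3 + 3·3 = 7
t_83 = 3·7 + 3·3 = 8
t_84 = 3·8 + 3·7 = 1
t_85 = 3·1 + 3·8 = 5
t_86 = 3·5 + 3·1 = 7
t_87 = 3·7 + 3·5 = 3
t_88 = 3·3 + 3·7 = 8
t_89 = 3·8 + 3·3 = 0
t_90 = 3·0 + 3·8 = 2
t_91 = 3·2 + 3·0 = 6
t_92 = 3·6 + 3·2 = 2
t_93 = 3·2 + 3·6 = 2
t_94 = 3·2 + 3·2 = 1
t_95 = 3·1 + 3·2 = 9
t_96 = 3·9 + 3·1 = 8
t_97 = 3·8 + 3·9 = 7
t_98 = 3·7 + 3·8 = 1
t_99 = 3·1 + 3·7 = 2
t_100 = 3·2 + 3·1 = 9
t_101 = 3·9 + 3·2 = 0
t_102 = 3·0 + 3·9 = 5
t_103 = 3·5 + 3·0 = 4
t_104 = 3·4 + 3·5 = 5
t_105 = 3·5 + 3·4 = 5
t_106 = 3·5 + 3·5 = 8
t_107 = 3·8 + 3·5 = 6
t_108 = 3·6 + 3·8 = 9
t_109 = 3·9 + 3·6 = 1
t_110 = 3·1 + 3·9 = 8
t_111 = 3·8 + 3·1 = 5
t_112 = 3·5 + 3·8 = 6
t_113 = 3·6 + 3·5 = 0
t_114 = 3·0 + 3·6 = 7
t_115 = 3·7 + 3·0 = 10
t_116 = 3·10 + 3·7 = 7
t_117 = 3·7 + 3·10 = 7
t_118 = 3·7 + 3·7 = 9
t_119 = 3·9 + 3·7 = 4
t_120 = 3·4 + 3·9 = 6
t_121 = 3·6 + 3·4 = 8
(t_120, t_121) = (6, 8) = (t_0, t_1), so the sequence has period 120.
337 ≡ 97 (mod 120), hence t_337 = t_97 = 7.

7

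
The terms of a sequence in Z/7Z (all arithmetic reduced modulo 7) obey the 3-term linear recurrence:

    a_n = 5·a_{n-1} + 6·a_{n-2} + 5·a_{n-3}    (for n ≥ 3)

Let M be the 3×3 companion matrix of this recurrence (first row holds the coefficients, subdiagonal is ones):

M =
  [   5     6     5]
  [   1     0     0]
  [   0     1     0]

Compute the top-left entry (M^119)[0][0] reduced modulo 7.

(M^119)[0][0] is the top entry after applying M 119 times to the unit state (1, 0, 0). Equivalently it is h_{121} for the auxiliary sequence (h_n) obeying the same recurrence with h_2 = 1 and h_i = 0 for 0 ≤ i < 2:
h_3 = 5·1 + 6·0 + 5·0 = 5
h_4 = 5·5 + 6·1 + 5·0 = 3
h_5 = 5·3 + 6·5 + 5·1 = 1
h_6 = 5·1 + 6·3 + 5·5 = 6
h_7 = 5·6 + 6·1 + 5·3 = 2
h_8 = 5·2 + 6·6 + 5·1 = 2
h_9 = 5·2 + 6·2 + 5·6 = 3
h_10 = 5·3 + 6·2 + 5·2 = 2
h_11 = 5·2 + 6·3 + 5·2 = 3
h_12 = 5·3 + 6·2 + 5·3 = 0
h_13 = 5·0 + 6·3 + 5·2 = 0
h_14 = 5·0 + 6·0 + 5·3 = 1
(h_12, h_13, h_14) = (0, 0, 1) = (h_0, h_1, h_2), so the sequence has period 12.
121 ≡ 1 (mod 12), hence h_121 = h_1 = 0.

0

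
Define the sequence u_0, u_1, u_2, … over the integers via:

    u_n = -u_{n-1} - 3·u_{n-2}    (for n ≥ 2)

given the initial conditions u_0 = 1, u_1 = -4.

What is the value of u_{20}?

u_2 = -1·-4 + -3·1 = 1
u_3 = -1·1 + -3·-4 = 11
u_4 = -1·11 + -3·1 = -14
u_5 = -1·-14 + -3·11 = -19
u_6 = -1·-19 + -3·-14 = 61
u_7 = -1·61 + -3·-19 = -4
u_8 = -1·-4 + -3·61 = -179
u_9 = -1·-179 + -3·-4 = 191
u_10 = -1·191 + -3·-179 = 346
u_11 = -1·346 + -3·191 = -919
u_12 = -1·-919 + -3·346 = -119
u_13 = -1·-119 + -3·-919 = 2876
u_14 = -1·2876 + -3·-119 = -2519
u_15 = -1·-2519 + -3·2876 = -6109
u_16 = -1·-6109 + -3·-2519 = 13666
u_17 = -1·13666 + -3·-6109 = 4661
u_18 = -1·4661 + -3·13666 = -45659
u_19 = -1·-45659 + -3·4661 = 31676
u_20 = -1·31676 + -3·-45659 = 105301

105301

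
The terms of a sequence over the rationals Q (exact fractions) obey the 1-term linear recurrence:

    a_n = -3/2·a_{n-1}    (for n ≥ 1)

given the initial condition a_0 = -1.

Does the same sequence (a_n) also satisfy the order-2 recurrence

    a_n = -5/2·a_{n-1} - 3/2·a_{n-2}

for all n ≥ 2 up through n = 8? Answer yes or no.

yes

Terms a_0..a_8: -1, 3/2, -9/4, 27/8, -81/16, 243/32, -729/64, 2187/128, -6561/256
n=2: candidate gives -9/4, actual a_2 = -9/4 ✓
n=3: candidate gives 27/8, actual a_3 = 27/8 ✓
n=4: candidate gives -81/16, actual a_4 = -81/16 ✓
n=5: candidate gives 243/32, actual a_5 = 243/32 ✓
n=6: candidate gives -729/64, actual a_6 = -729/64 ✓
n=7: candidate gives 2187/128, actual a_7 = 2187/128 ✓
n=8: candidate gives -6561/256, actual a_8 = -6561/256 ✓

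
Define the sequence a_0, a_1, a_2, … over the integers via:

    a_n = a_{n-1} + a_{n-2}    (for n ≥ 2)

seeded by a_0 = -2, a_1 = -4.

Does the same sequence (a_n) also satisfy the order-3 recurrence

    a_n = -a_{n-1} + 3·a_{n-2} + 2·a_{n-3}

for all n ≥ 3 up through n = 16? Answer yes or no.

Terms a_0..a_16: -2, -4, -6, -10, -16, -26, -42, -68, -110, -178, -288, -466, -754, -1220, -1974, -3194, -5168
n=3: candidate gives -10, actual a_3 = -10 ✓
n=4: candidate gives -16, actual a_4 = -16 ✓
n=5: candidate gives -26, actual a_5 = -26 ✓
n=6: candidate gives -42, actual a_6 = -42 ✓
n=7: candidate gives -68, actual a_7 = -68 ✓
n=8: candidate gives -110, actual a_8 = -110 ✓
n=9: candidate gives -178, actual a_9 = -178 ✓
n=10: candidate gives -288, actual a_10 = -288 ✓
n=11: candidate gives -466, actual a_11 = -466 ✓
n=12: candidate gives -754, actual a_12 = -754 ✓
n=13: candidate gives -1220, actual a_13 = -1220 ✓
n=14: candidate gives -1974, actual a_14 = -1974 ✓
n=15: candidate gives -3194, actual a_15 = -3194 ✓
n=16: candidate gives -5168, actual a_16 = -5168 ✓

yes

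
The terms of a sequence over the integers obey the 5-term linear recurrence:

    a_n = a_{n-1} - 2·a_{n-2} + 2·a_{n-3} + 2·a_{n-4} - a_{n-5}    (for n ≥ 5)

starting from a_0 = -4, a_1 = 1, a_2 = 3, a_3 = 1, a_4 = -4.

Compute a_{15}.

57

a_5 = 1·-4 + -2·1 + 2·3 + 2·1 + -1·-4 = 6
a_6 = 1·6 + -2·-4 + 2·1 + 2·3 + -1·1 = 21
a_7 = 1·21 + -2·6 + 2·-4 + 2·1 + -1·3 = 0
a_8 = 1·0 + -2·21 + 2·6 + 2·-4 + -1·1 = -39
a_9 = 1·-39 + -2·0 + 2·21 + 2·6 + -1·-4 = 19
a_10 = 1·19 + -2·-39 + 2·0 + 2·21 + -1·6 = 133
a_11 = 1·133 + -2·19 + 2·-39 + 2·0 + -1·21 = -4
a_12 = 1·-4 + -2·133 + 2·19 + 2·-39 + -1·0 = -310
a_13 = 1·-310 + -2·-4 + 2·133 + 2·19 + -1·-39 = 41
a_14 = 1·41 + -2·-310 + 2·-4 + 2·133 + -1·19 = 900
a_15 = 1·900 + -2·41 + 2·-310 + 2·-4 + -1·133 = 57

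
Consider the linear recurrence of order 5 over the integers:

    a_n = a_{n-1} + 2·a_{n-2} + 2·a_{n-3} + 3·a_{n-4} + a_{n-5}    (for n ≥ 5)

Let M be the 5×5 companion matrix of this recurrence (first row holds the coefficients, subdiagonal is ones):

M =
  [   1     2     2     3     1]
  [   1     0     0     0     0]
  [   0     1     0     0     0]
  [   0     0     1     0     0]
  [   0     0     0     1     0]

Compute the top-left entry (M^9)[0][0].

(M^9)[0][0] is the top entry after applying M 9 times to the unit state (1, 0, 0, 0, 0). Equivalently it is h_{13} for the auxiliary sequence (h_n) obeying the same recurrence with h_4 = 1 and h_i = 0 for 0 ≤ i < 4:
h_5 = 1·1 + 2·0 + 2·0 + 3·0 + 1·0 = 1
h_6 = 1·1 + 2·1 + 2·0 + 3·0 + 1·0 = 3
h_7 = 1·3 + 2·1 + 2·1 + 3·0 + 1·0 = 7
h_8 = 1·7 + 2·3 + 2·1 + 3·1 + 1·0 = 18
h_9 = 1·18 + 2·7 + 2·3 + 3·1 + 1·1 = 42
h_10 = 1·42 + 2·18 + 2·7 + 3·3 + 1·1 = 102
h_11 = 1·102 + 2·42 + 2·18 + 3·7 + 1·3 = 246
h_12 = 1·246 + 2·102 + 2·42 + 3·18 + 1·7 = 595
h_13 = 1·595 + 2·246 + 2·102 + 3·42 + 1·18 = 1435

1435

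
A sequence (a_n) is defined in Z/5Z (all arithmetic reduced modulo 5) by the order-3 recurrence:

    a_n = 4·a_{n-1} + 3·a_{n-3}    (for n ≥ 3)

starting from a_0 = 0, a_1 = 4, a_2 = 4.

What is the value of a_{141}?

a_3 = 4·4 + 0·4 + 3·0 = 1
a_4 = 4·1 + 0·4 + 3·4 = 1
a_5 = 4·1 + 0·1 + 3·4 = 1
a_6 = 4·1 + 0·1 + 3·1 = 2
a_7 = 4·2 + 0·1 + 3·1 = 1
a_8 = 4·1 + 0·2 + 3·1 = 2
a_9 = 4·2 + 0·1 + 3·2 = 4
a_10 = 4·4 + 0·2 + 3·1 = 4
a_11 = 4·4 + 0·4 + 3·2 = 2
a_12 = 4·2 + 0·4 + 3·4 = 0
a_13 = 4·0 + 0·2 + 3·4 = 2
a_14 = 4·2 + 0·0 + 3·2 = 4
a_15 = 4·4 + 0·2 + 3·0 = 1
a_16 = 4·1 + 0·4 + 3·2 = 0
a_17 = 4·0 + 0·1 + 3·4 = 2
a_18 = 4·2 + 0·0 + 3·1 = 1
a_19 = 4·1 + 0·2 + 3·0 = 4
a_20 = 4·4 + 0·1 + 3·2 = 2
a_21 = 4·2 + 0·4 + 3·1 = 1
a_22 = 4·1 + 0·2 + 3·4 = 1
a_23 = 4·1 + 0·1 + 3·2 = 0
a_24 = 4·0 + 0·1 + 3·1 = 3
a_25 = 4·3 + 0·0 + 3·1 = 0
a_26 = 4·0 + 0·3 + 3·0 = 0
a_27 = 4·0 + 0·0 + 3·3 = 4
a_28 = 4·4 + 0·0 + 3·0 = 1
a_29 = 4·1 + 0·4 + 3·0 = 4
a_30 = 4·4 + 0·1 + 3·4 = 3
a_31 = 4·3 + 0·4 + 3·1 = 0
a_32 = 4·0 + 0·3 + 3·4 = 2
a_33 = 4·2 + 0·0 + 3·3 = 2
a_34 = 4·2 + 0·2 + 3·0 = 3
a_35 = 4·3 + 0·2 + 3·2 = 3
a_36 = 4·3 + 0·3 + 3·2 = 3
a_37 = 4·3 + 0·3 + 3·3 = 1
a_38 = 4·1 + 0·3 + 3·3 = 3
a_39 = 4·3 + 0·1 + 3·3 = 1
a_40 = 4·1 + 0·3 + 3·1 = 2
a_41 = 4·2 + 0·1 + 3·3 = 2
a_42 = 4·2 + 0·2 + 3·1 = 1
a_43 = 4·1 + 0·2 + 3·2 = 0
a_44 = 4·0 + 0·1 + 3·2 = 1
a_45 = 4·1 + 0·0 + 3·1 = 2
a_46 = 4·2 + 0·1 + 3·0 = 3
a_47 = 4·3 + 0·2 + 3·1 = 0
a_48 = 4·0 + 0·3 + 3·2 = 1
a_49 = 4·1 + 0·0 + 3·3 = 3
a_50 = 4·3 + 0·1 + 3·0 = 2
a_51 = 4·2 + 0·3 + 3·1 = 1
a_52 = 4·1 + 0·2 + 3·3 = 3
a_53 = 4·3 + 0·1 + 3·2 = 3
a_54 = 4·3 + 0·3 + 3·1 = 0
a_55 = 4·0 + 0·3 + 3·3 = 4
a_56 = 4·4 + 0·0 + 3·3 = 0
a_57 = 4·0 + 0·4 + 3·0 = 0
a_58 = 4·0 + 0·0 + 3·4 = 2
a_59 = 4·2 + 0·0 + 3·0 = 3
a_60 = 4·3 + 0·2 + 3·0 = 2
a_61 = 4·2 + 0·3 + 3·2 = 4
a_62 = 4·4 + 0·2 + 3·3 = 0
a_63 = 4·0 + 0·4 + 3·2 = 1
a_64 = 4·1 + 0·0 + 3·4 = 1
a_65 = 4·1 + 0·1 + 3·0 = 4
a_66 = 4·4 + 0·1 + 3·1 = 4
a_67 = 4·4 + 0·4 + 3·1 = 4
a_68 = 4·4 + 0·4 + 3·4 = 3
a_69 = 4·3 + 0·4 + 3·4 = 4
a_70 = 4·4 + 0·3 + 3·4 = 3
a_71 = 4·3 + 0·4 + 3·3 = 1
a_72 = 4·1 + 0·3 + 3·4 = 1
a_73 = 4·1 + 0·1 + 3·3 = 3
a_74 = 4·3 + 0·1 + 3·1 = 0
a_75 = 4·0 + 0·3 + 3·1 = 3
a_76 = 4·3 + 0·0 + 3·3 = 1
a_77 = 4·1 + 0·3 + 3·0 = 4
a_78 = 4·4 + 0·1 + 3·3 = 0
a_79 = 4·0 + 0·4 + 3·1 = 3
a_80 = 4·3 + 0·0 + 3·4 = 4
a_81 = 4·4 + 0·3 + 3·0 = 1
a_82 = 4·1 + 0·4 + 3·3 = 3
a_83 = 4·3 + 0·1 + 3·4 = 4
a_84 = 4·4 + 0·3 + 3·1 = 4
a_85 = 4·4 + 0·4 + 3·3 = 0
a_86 = 4·0 + 0·4 + 3·4 = 2
a_87 = 4·2 + 0·0 + 3·4 = 0
a_88 = 4·0 + 0·2 + 3·0 = 0
a_89 = 4·0 + 0·0 + 3·2 = 1
a_90 = 4·1 + 0·0 + 3·0 = 4
a_91 = 4·4 + 0·1 + 3·0 = 1
a_92 = 4·1 + 0·4 + 3·1 = 2
a_93 = 4·2 + 0·1 + 3·4 = 0
a_94 = 4·0 + 0·2 + 3·1 = 3
a_95 = 4·3 + 0·0 + 3·2 = 3
a_96 = 4·3 + 0·3 + 3·0 = 2
a_97 = 4·2 + 0·3 + 3·3 = 2
a_98 = 4·2 + 0·2 + 3·3 = 2
a_99 = 4·2 + 0·2 + 3·2 = 4
a_100 = 4·4 + 0·2 + 3·2 = 2
a_101 = 4·2 + 0·4 + 3·2 = 4
a_102 = 4·4 + 0·2 + 3·4 = 3
a_103 = 4·3 + 0·4 + 3·2 = 3
a_104 = 4·3 + 0·3 + 3·4 = 4
a_105 = 4·4 + 0·3 + 3·3 = 0
a_106 = 4·0 + 0·4 + 3·3 = 4
a_107 = 4·4 + 0·0 + 3·4 = 3
a_108 = 4·3 + 0·4 + 3·0 = 2
a_109 = 4·2 + 0·3 + 3·4 = 0
a_110 = 4·0 + 0·2 + 3·3 = 4
a_111 = 4·4 + 0·0 + 3·2 = 2
a_112 = 4·2 + 0·4 + 3·0 = 3
a_113 = 4·3 + 0·2 + 3·4 = 4
a_114 = 4·4 + 0·3 + 3·2 = 2
a_115 = 4·2 + 0·4 + 3·3 = 2
a_116 = 4·2 + 0·2 + 3·4 = 0
a_117 = 4·0 + 0·2 + 3·2 = 1
a_118 = 4·1 + 0·0 + 3·2 = 0
a_119 = 4·0 + 0·1 + 3·0 = 0
a_120 = 4·0 + 0·0 + 3·1 = 3
a_121 = 4·3 + 0·0 + 3·0 = 2
a_122 = 4·2 + 0·3 + 3·0 = 3
a_123 = 4·3 + 0·2 + 3·3 = 1
a_124 = 4·1 + 0·3 + 3·2 = 0
a_125 = 4·0 + 0·1 + 3·3 = 4
a_126 = 4·4 + 0·0 + 3·1 = 4
a_127 = 4·4 + 0·4 + 3·0 = 1
a_128 = 4·1 + 0·4 + 3·4 = 1
a_129 = 4·1 + 0·1 + 3·4 = 1
a_130 = 4·1 + 0·1 + 3·1 = 2
a_131 = 4·2 + 0·1 + 3·1 = 1
a_132 = 4·1 + 0·2 + 3·1 = 2
a_133 = 4·2 + 0·1 + 3·2 = 4
a_134 = 4·4 + 0·2 + 3·1 = 4
a_135 = 4·4 + 0·4 + 3·2 = 2
a_136 = 4·2 + 0·4 + 3·4 = 0
a_137 = 4·0 + 0·2 + 3·4 = 2
a_138 = 4·2 + 0·0 + 3·2 = 4
a_139 = 4·4 + 0·2 + 3·0 = 1
a_140 = 4·1 + 0·4 + 3·2 = 0
a_141 = 4·0 + 0·1 + 3·4 = 2

2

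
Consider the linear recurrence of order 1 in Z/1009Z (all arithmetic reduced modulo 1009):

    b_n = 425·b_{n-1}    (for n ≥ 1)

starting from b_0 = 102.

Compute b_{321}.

b_1 = 425·102 = 972
b_2 = 425·972 = 419
b_3 = 425·419 = 491
b_4 = 425·491 = 821
b_5 = 425·821 = 820
b_6 = 425·820 = 395
b_7 = 425·395 = 381
b_8 = 425·381 = 485
b_9 = 425·485 = 289
b_10 = 425·289 = 736
b_11 = 425·736 = 10
b_12 = 425·10 = 214
b_13 = 425·214 = 140
b_14 = 425·140 = 978
b_15 = 425·978 = 951
b_16 = 425·951 = 575
b_17 = 425·575 = 197
b_18 = 425·197 = 987
b_19 = 425·987 = 740
b_20 = 425·740 = 701
b_21 = 425·701 = 270
b_22 = 425·270 = 733
b_23 = 425·733 = 753
b_24 = 425·753 = 172
b_25 = 425·172 = 452
b_26 = 425·452 = 390
b_27 = 425·390 = 274
b_28 = 425·274 = 415
b_29 = 425·415 = 809
b_30 = 425·809 = 765
b_31 = 425·765 = 227
b_32 = 425·227 = 620
b_33 = 425·620 = 151
b_34 = 425·151 = 608
b_35 = 425·608 = 96
b_36 = 425·96 = 440
b_37 = 425·440 = 335
b_38 = 425·335 = 106
b_39 = 425·106 = 654
b_40 = 425·654 = 475
b_41 = 425·475 = 75
b_42 = 425·75 = 596
b_43 = 425·596 = 41
b_44 = 425·41 = 272
b_45 = 425·272 = 574
b_46 = 425·574 = 781
b_47 = 425·781 = 973
b_48 = 425·973 = 844
b_49 = 425·844 = 505
b_50 = 425·505 = 717
b_51 = 425·717 = 7
b_52 = 425·7 = 957
b_53 = 425·957 = 98
b_54 = 425·98 = 281
b_55 = 425·281 = 363
b_56 = 425·363 = 907
b_57 = 425·907 = 37
b_58 = 425·37 = 590
b_59 = 425·590 = 518
b_60 = 425·518 = 188
b_61 = 425·188 = 189
b_62 = 425·189 = 614
b_63 = 425·614 = 628
b_64 = 425·628 = 524
b_65 = 425·524 = 720
b_66 = 425·720 = 273
b_67 = 425·273 = 999
b_68 = 425·999 = 795
b_69 = 425·795 = 869
b_70 = 425·869 = 31
b_71 = 425·31 = 58
b_72 = 425·58 = 434
b_73 = 425·434 = 812
b_74 = 425·812 = 22
b_75 = 425·22 = 269
b_76 = 425·269 = 308
b_77 = 425·308 = 739
b_78 = 425·739 = 276
b_79 = 425·276 = 256
b_80 = 425·256 = 837
b_81 = 425·837 = 557
b_82 = 425·557 = 619
b_83 = 425·619 = 735
b_84 = 425·735 = 594
b_85 = 425·594 = 200
b_86 = 425·200 = 244
b_87 = 425·244 = 782
b_88 = 425·782 = 389
b_89 = 425·389 = 858
b_90 = 425·858 = 401
b_91 = 425·401 = 913
b_92 = 425·913 = 569
b_93 = 425·569 = 674
b_94 = 425·674 = 903
b_95 = 425·903 = 355
b_96 = 425·355 = 534
b_97 = 425·534 = 934
b_98 = 425·934 = 413
b_99 = 425·413 = 968
b_100 = 425·968 = 737
b_101 = 425·737 = 435
b_102 = 425·435 = 228
b_103 = 425·228 = 36
b_104 = 425·36 = 165
b_105 = 425·165 = 504
b_106 = 425·504 = 292
b_107 = 425·292 = 1002
b_108 = 425·1002 = 52
b_109 = 425·52 = 911
b_110 = 425·911 = 728
b_111 = 425·728 = 646
b_112 = 425·646 = 102
(b_112) = (102) = (b_0), so the sequence has period 112.
321 ≡ 97 (mod 112), hence b_321 = b_97 = 934.

934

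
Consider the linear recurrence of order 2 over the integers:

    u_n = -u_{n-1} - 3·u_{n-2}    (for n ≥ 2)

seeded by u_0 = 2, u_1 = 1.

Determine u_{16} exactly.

-8263

u_2 = -1·1 + -3·2 = -7
u_3 = -1·-7 + -3·1 = 4
u_4 = -1·4 + -3·-7 = 17
u_5 = -1·17 + -3·4 = -29
u_6 = -1·-29 + -3·17 = -22
u_7 = -1·-22 + -3·-29 = 109
u_8 = -1·109 + -3·-22 = -43
u_9 = -1·-43 + -3·109 = -284
u_10 = -1·-284 + -3·-43 = 413
u_11 = -1·413 + -3·-284 = 439
u_12 = -1·439 + -3·413 = -1678
u_13 = -1·-1678 + -3·439 = 361
u_14 = -1·361 + -3·-1678 = 4673
u_15 = -1·4673 + -3·361 = -5756
u_16 = -1·-5756 + -3·4673 = -8263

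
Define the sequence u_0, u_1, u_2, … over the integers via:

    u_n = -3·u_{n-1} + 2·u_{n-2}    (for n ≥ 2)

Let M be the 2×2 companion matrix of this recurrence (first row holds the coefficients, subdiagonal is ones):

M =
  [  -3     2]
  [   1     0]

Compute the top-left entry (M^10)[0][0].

283667

(M^10)[0][0] is the top entry after applying M 10 times to the unit state (1, 0). Equivalently it is h_{11} for the auxiliary sequence (h_n) obeying the same recurrence with h_1 = 1 and h_i = 0 for 0 ≤ i < 1:
h_2 = -3·1 + 2·0 = -3
h_3 = -3·-3 + 2·1 = 11
h_4 = -3·11 + 2·-3 = -39
h_5 = -3·-39 + 2·11 = 139
h_6 = -3·139 + 2·-39 = -495
h_7 = -3·-495 + 2·139 = 1763
h_8 = -3·1763 + 2·-495 = -6279
h_9 = -3·-6279 + 2·1763 = 22363
h_10 = -3·22363 + 2·-6279 = -79647
h_11 = -3·-79647 + 2·22363 = 283667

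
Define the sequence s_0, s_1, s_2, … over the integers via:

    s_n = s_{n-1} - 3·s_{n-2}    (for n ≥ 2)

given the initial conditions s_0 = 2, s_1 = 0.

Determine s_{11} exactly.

s_2 = 1·0 + -3·2 = -6
s_3 = 1·-6 + -3·0 = -6
s_4 = 1·-6 + -3·-6 = 12
s_5 = 1·12 + -3·-6 = 30
s_6 = 1·30 + -3·12 = -6
s_7 = 1·-6 + -3·30 = -96
s_8 = 1·-96 + -3·-6 = -78
s_9 = 1·-78 + -3·-96 = 210
s_10 = 1·210 + -3·-78 = 444
s_11 = 1·444 + -3·210 = -186

-186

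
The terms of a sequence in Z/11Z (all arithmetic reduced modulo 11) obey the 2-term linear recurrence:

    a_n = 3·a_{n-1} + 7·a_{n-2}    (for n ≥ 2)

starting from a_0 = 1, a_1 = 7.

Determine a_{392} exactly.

a_2 = 3·7 + 7·1 = 6
a_3 = 3·6 + 7·7 = 1
a_4 = 3·1 + 7·6 = 1
a_5 = 3·1 + 7·1 = 10
a_6 = 3·10 + 7·1 = 4
a_7 = 3·4 + 7·10 = 5
a_8 = 3·5 + 7·4 = 10
a_9 = 3·10 + 7·5 = 10
a_10 = 3·10 + 7·10 = 1
a_11 = 3·1 + 7·10 = 7
(a_10, a_11) = (1, 7) = (a_0, a_1), so the sequence has period 10.
392 ≡ 2 (mod 10), hence a_392 = a_2 = 6.

6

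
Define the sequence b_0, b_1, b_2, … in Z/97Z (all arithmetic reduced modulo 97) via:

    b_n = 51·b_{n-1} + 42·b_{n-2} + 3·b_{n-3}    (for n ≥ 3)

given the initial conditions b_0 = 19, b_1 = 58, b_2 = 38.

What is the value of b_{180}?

94

b_3 = 51·38 + 42·58 + 3·19 = 66
b_4 = 51·66 + 42·38 + 3·58 = 92
b_5 = 51·92 + 42·66 + 3·38 = 12
b_6 = 51·12 + 42·92 + 3·66 = 18
b_7 = 51·18 + 42·12 + 3·92 = 49
b_8 = 51·49 + 42·18 + 3·12 = 90
b_9 = 51·90 + 42·49 + 3·18 = 9
b_10 = 51·9 + 42·90 + 3·49 = 21
b_11 = 51·21 + 42·9 + 3·90 = 70
b_12 = 51·70 + 42·21 + 3·9 = 17
b_13 = 51·17 + 42·70 + 3·21 = 87
b_14 = 51·87 + 42·17 + 3·70 = 26
b_15 = 51·26 + 42·87 + 3·17 = 84
b_16 = 51·84 + 42·26 + 3·87 = 11
b_17 = 51·11 + 42·84 + 3·26 = 93
b_18 = 51·93 + 42·11 + 3·84 = 25
b_19 = 51·25 + 42·93 + 3·11 = 73
b_20 = 51·73 + 42·25 + 3·93 = 8
b_21 = 51·8 + 42·73 + 3·25 = 57
b_22 = 51·57 + 42·8 + 3·73 = 67
b_23 = 51·67 + 42·57 + 3·8 = 15
b_24 = 51·15 + 42·67 + 3·57 = 64
b_25 = 51·64 + 42·15 + 3·67 = 21
b_26 = 51·21 + 42·64 + 3·15 = 21
b_27 = 51·21 + 42·21 + 3·64 = 11
b_28 = 51·11 + 42·21 + 3·21 = 51
b_29 = 51·51 + 42·11 + 3·21 = 22
b_30 = 51·22 + 42·51 + 3·11 = 96
b_31 = 51·96 + 42·22 + 3·51 = 56
b_32 = 51·56 + 42·96 + 3·22 = 67
b_33 = 51·67 + 42·56 + 3·96 = 43
b_34 = 51·43 + 42·67 + 3·56 = 34
b_35 = 51·34 + 42·43 + 3·67 = 55
b_36 = 51·55 + 42·34 + 3·43 = 94
b_37 = 51·94 + 42·55 + 3·34 = 28
b_38 = 51·28 + 42·94 + 3·55 = 12
b_39 = 51·12 + 42·28 + 3·94 = 33
b_40 = 51·33 + 42·12 + 3·28 = 40
b_41 = 51·40 + 42·33 + 3·12 = 67
b_42 = 51·67 + 42·40 + 3·33 = 55
b_43 = 51·55 + 42·67 + 3·40 = 16
b_44 = 51·16 + 42·55 + 3·67 = 29
b_45 = 51·29 + 42·16 + 3·55 = 85
b_46 = 51·85 + 42·29 + 3·16 = 72
b_47 = 51·72 + 42·85 + 3·29 = 54
b_48 = 51·54 + 42·72 + 3·85 = 19
b_49 = 51·19 + 42·54 + 3·72 = 58
b_50 = 51·58 + 42·19 + 3·54 = 38
(b_48, b_49, b_50) = (19, 58, 38) = (b_0, b_1, b_2), so the sequence has period 48.
180 ≡ 36 (mod 48), hence b_180 = b_36 = 94.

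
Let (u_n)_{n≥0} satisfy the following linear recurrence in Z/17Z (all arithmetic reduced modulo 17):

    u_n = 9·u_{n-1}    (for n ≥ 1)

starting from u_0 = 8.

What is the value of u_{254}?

15

u_1 = 9·8 = 4
u_2 = 9·4 = 2
u_3 = 9·2 = 1
u_4 = 9·1 = 9
u_5 = 9·9 = 13
u_6 = 9·13 = 15
u_7 = 9·15 = 16
u_8 = 9·16 = 8
(u_8) = (8) = (u_0), so the sequence has period 8.
254 ≡ 6 (mod 8), hence u_254 = u_6 = 15.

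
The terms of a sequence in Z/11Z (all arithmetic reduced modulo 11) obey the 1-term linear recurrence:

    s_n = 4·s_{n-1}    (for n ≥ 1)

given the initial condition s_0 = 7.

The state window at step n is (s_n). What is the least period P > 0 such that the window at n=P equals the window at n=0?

5

n=0: window = (7)
n=1: window = (6)
n=2: window = (2)
n=3: window = (8)
n=4: window = (10)
n=5: window = (7)
window at n=5 equals window at n=0 → period = 5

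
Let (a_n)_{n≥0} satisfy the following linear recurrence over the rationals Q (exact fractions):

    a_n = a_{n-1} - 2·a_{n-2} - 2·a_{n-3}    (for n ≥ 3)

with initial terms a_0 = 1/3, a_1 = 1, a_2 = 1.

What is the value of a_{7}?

a_3 = 1·1 + -2·1 + -2·1/3 = -5/3
a_4 = 1·-5/3 + -2·1 + -2·1 = -17/3
a_5 = 1·-17/3 + -2·-5/3 + -2·1 = -13/3
a_6 = 1·-13/3 + -2·-17/3 + -2·-5/3 = 31/3
a_7 = 1·31/3 + -2·-13/3 + -2·-17/3 = 91/3

91/3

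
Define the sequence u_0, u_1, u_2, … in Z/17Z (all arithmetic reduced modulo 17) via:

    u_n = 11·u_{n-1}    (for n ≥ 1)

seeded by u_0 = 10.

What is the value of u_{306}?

u_1 = 11·10 = 8
u_2 = 11·8 = 3
u_3 = 11·3 = 16
u_4 = 11·16 = 6
u_5 = 11·6 = 15
u_6 = 11·15 = 12
u_7 = 11·12 = 13
u_8 = 11·13 = 7
u_9 = 11·7 = 9
u_10 = 11·9 = 14
u_11 = 11·14 = 1
u_12 = 11·1 = 11
u_13 = 11·11 = 2
u_14 = 11·2 = 5
u_15 = 11·5 = 4
u_16 = 11·4 = 10
(u_16) = (10) = (u_0), so the sequence has period 16.
306 ≡ 2 (mod 16), hence u_306 = u_2 = 3.

3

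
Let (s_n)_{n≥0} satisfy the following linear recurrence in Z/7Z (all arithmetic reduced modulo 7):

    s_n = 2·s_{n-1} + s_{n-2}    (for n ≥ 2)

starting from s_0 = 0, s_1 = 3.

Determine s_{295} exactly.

s_2 = 2·3 + 1·0 = 6
s_3 = 2·6 + 1·3 = 1
s_4 = 2·1 + 1·6 = 1
s_5 = 2·1 + 1·1 = 3
s_6 = 2·3 + 1·1 = 0
s_7 = 2·0 + 1·3 = 3
(s_6, s_7) = (0, 3) = (s_0, s_1), so the sequence has period 6.
295 ≡ 1 (mod 6), hence s_295 = s_1 = 3.

3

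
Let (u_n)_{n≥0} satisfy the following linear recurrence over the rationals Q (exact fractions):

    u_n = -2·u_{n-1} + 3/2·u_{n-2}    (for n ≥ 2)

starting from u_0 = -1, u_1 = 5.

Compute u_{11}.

u_2 = -2·5 + 3/2·-1 = -23/2
u_3 = -2·-23/2 + 3/2·5 = 61/2
u_4 = -2·61/2 + 3/2·-23/2 = -313/4
u_5 = -2·-313/4 + 3/2·61/2 = 809/4
u_6 = -2·809/4 + 3/2·-313/4 = -4175/8
u_7 = -2·-4175/8 + 3/2·809/4 = 10777/8
u_8 = -2·10777/8 + 3/2·-4175/8 = -55633/16
u_9 = -2·-55633/16 + 3/2·10777/8 = 143597/16
u_10 = -2·143597/16 + 3/2·-55633/16 = -741287/32
u_11 = -2·-741287/32 + 3/2·143597/16 = 1913365/32

1913365/32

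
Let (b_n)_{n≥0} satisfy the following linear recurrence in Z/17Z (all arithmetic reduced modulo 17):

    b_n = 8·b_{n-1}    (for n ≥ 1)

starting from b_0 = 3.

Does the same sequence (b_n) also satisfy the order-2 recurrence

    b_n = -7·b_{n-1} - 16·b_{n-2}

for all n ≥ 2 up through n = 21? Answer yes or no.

Terms b_0..b_21: 3, 7, 5, 6, 14, 10, 12, 11, 3, 7, 5, 6, 14, 10, 12, 11, 3, 7, 5, 6, 14, 10
n=2: candidate gives 5, actual b_2 = 5 ✓
n=3: candidate gives 6, actual b_3 = 6 ✓
n=4: candidate gives 14, actual b_4 = 14 ✓
n=5: candidate gives 10, actual b_5 = 10 ✓
n=6: candidate gives 12, actual b_6 = 12 ✓
n=7: candidate gives 11, actual b_7 = 11 ✓
n=8: candidate gives 3, actual b_8 = 3 ✓
n=9: candidate gives 7, actual b_9 = 7 ✓
n=10: candidate gives 5, actual b_10 = 5 ✓
n=11: candidate gives 6, actual b_11 = 6 ✓
n=12: candidate gives 14, actual b_12 = 14 ✓
n=13: candidate gives 10, actual b_13 = 10 ✓
n=14: candidate gives 12, actual b_14 = 12 ✓
n=15: candidate gives 11, actual b_15 = 11 ✓
n=16: candidate gives 3, actual b_16 = 3 ✓
n=17: candidate gives 7, actual b_17 = 7 ✓
n=18: candidate gives 5, actual b_18 = 5 ✓
n=19: candidate gives 6, actual b_19 = 6 ✓
n=20: candidate gives 14, actual b_20 = 14 ✓
n=21: candidate gives 10, actual b_21 = 10 ✓

yes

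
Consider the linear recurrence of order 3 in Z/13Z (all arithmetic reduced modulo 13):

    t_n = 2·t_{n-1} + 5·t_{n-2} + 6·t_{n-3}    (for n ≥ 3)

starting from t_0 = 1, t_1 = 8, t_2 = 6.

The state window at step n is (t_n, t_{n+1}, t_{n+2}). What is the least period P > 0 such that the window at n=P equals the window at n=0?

84

n=0: window = (1, 8, 6)
n=1: window = (8, 6, 6)
n=2: window = (6, 6, 12)
n=3: window = (6, 12, 12)
n=4: window = (12, 12, 3)
n=5: window = (12, 3, 8)
n=6: window = (3, 8, 12)
n=7: window = (8, 12, 4)
n=8: window = (12, 4, 12)
n=9: window = (4, 12, 12)
n=10: window = (12, 12, 4)
n=11: window = (12, 4, 10)
n=12: window = (4, 10, 8)
n=13: window = (10, 8, 12)
n=14: window = (8, 12, 7)
n=15: window = (12, 7, 5)
n=16: window = (7, 5, 0)
n=17: window = (5, 0, 2)
n=18: window = (0, 2, 8)
n=19: window = (2, 8, 0)
n=20: window = (8, 0, 0)
n=21: window = (0, 0, 9)
n=22: window = (0, 9, 5)
n=23: window = (9, 5, 3)
n=24: window = (5, 3, 7)
n=25: window = (3, 7, 7)
n=26: window = (7, 7, 2)
n=27: window = (7, 2, 3)
n=28: window = (2, 3, 6)
n=29: window = (3, 6, 0)
n=30: window = (6, 0, 9)
n=31: window = (0, 9, 2)
n=32: window = (9, 2, 10)
n=33: window = (2, 10, 6)
n=34: window = (10, 6, 9)
n=35: window = (6, 9, 4)
n=36: window = (9, 4, 11)
n=37: window = (4, 11, 5)
n=38: window = (11, 5, 11)
n=39: window = (5, 11, 9)
n=40: window = (11, 9, 12)
…
n=82: window = (2, 4, 1)
n=83: window = (4, 1, 8)
n=84: window = (1, 8, 6)
window at n=84 equals window at n=0 → period = 84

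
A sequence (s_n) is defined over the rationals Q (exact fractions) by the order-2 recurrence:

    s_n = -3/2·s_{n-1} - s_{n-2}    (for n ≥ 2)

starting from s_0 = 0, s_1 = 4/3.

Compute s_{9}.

85/192

s_2 = -3/2·4/3 + -1·0 = -2
s_3 = -3/2·-2 + -1·4/3 = 5/3
s_4 = -3/2·5/3 + -1·-2 = -1/2
s_5 = -3/2·-1/2 + -1·5/3 = -11/12
s_6 = -3/2·-11/12 + -1·-1/2 = 15/8
s_7 = -3/2·15/8 + -1·-11/12 = -91/48
s_8 = -3/2·-91/48 + -1·15/8 = 31/32
s_9 = -3/2·31/32 + -1·-91/48 = 85/192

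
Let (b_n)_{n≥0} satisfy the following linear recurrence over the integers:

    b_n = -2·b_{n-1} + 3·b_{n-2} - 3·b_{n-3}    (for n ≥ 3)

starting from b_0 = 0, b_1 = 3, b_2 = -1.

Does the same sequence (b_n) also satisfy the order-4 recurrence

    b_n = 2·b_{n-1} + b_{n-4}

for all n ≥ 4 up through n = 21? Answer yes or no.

no

Terms b_0..b_21: 0, 3, -1, 11, -34, 104, -343, 1100, -3541, 11411, -36745, 118346, -381160, 1227593, -3953704, 12733667, -41011225, 132084563, -425403802, 1370094968, -4412655031, 14211806372
n=4: candidate gives 22, actual b_4 = -34 ✗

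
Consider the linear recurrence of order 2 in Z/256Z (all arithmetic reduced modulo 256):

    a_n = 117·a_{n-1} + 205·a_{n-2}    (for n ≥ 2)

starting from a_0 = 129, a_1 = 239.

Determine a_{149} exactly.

74

a_2 = 117·239 + 205·129 = 136
a_3 = 117·136 + 205·239 = 139
a_4 = 117·139 + 205·136 = 111
a_5 = 117·111 + 205·139 = 10
a_6 = 117·10 + 205·111 = 117
a_7 = 117·117 + 205·10 = 123
a_8 = 117·123 + 205·117 = 232
a_9 = 117·232 + 205·123 = 135
a_10 = 117·135 + 205·232 = 123
a_11 = 117·123 + 205·135 = 82
a_12 = 117·82 + 205·123 = 249
a_13 = 117·249 + 205·82 = 119
a_14 = 117·119 + 205·249 = 200
a_15 = 117·200 + 205·119 = 179
a_16 = 117·179 + 205·200 = 247
a_17 = 117·247 + 205·179 = 58
a_18 = 117·58 + 205·247 = 77
a_19 = 117·77 + 205·58 = 163
a_20 = 117·163 + 205·77 = 40
a_21 = 117·40 + 205·163 = 207
a_22 = 117·207 + 205·40 = 163
a_23 = 117·163 + 205·207 = 66
a_24 = 117·66 + 205·163 = 177
a_25 = 117·177 + 205·66 = 191
a_26 = 117·191 + 205·177 = 8
a_27 = 117·8 + 205·191 = 155
a_28 = 117·155 + 205·8 = 63
a_29 = 117·63 + 205·155 = 234
a_30 = 117·234 + 205·63 = 101
a_31 = 117·101 + 205·234 = 139
a_32 = 117·139 + 205·101 = 104
a_33 = 117·104 + 205·139 = 215
a_34 = 117·215 + 205·104 = 139
a_35 = 117·139 + 205·215 = 178
a_36 = 117·178 + 205·139 = 169
a_37 = 117·169 + 205·178 = 199
a_38 = 117·199 + 205·169 = 72
a_39 = 117·72 + 205·199 = 67
a_40 = 117·67 + 205·72 = 71
a_41 = 117·71 + 205·67 = 26
a_42 = 117·26 + 205·71 = 189
a_43 = 117·189 + 205·26 = 51
a_44 = 117·51 + 205·189 = 168
a_45 = 117·168 + 205·51 = 159
a_46 = 117·159 + 205·168 = 51
a_47 = 117·51 + 205·159 = 162
a_48 = 117·162 + 205·51 = 225
a_49 = 117·225 + 205·162 = 143
a_50 = 117·143 + 205·225 = 136
a_51 = 117·136 + 205·143 = 171
a_52 = 117·171 + 205·136 = 15
a_53 = 117·15 + 205·171 = 202
a_54 = 117·202 + 205·15 = 85
a_55 = 117·85 + 205·202 = 155
a_56 = 117·155 + 205·85 = 232
a_57 = 117·232 + 205·155 = 39
a_58 = 117·39 + 205·232 = 155
a_59 = 117·155 + 205·39 = 18
a_60 = 117·18 + 205·155 = 89
a_61 = 117·89 + 205·18 = 23
a_62 = 117·23 + 205·89 = 200
a_63 = 117·200 + 205·23 = 211
a_64 = 117·211 + 205·200 = 151
a_65 = 117·151 + 205·211 = 250
a_66 = 117·250 + 205·151 = 45
a_67 = 117·45 + 205·250 = 195
a_68 = 117·195 + 205·45 = 40
a_69 = 117·40 + 205·195 = 111
a_70 = 117·111 + 205·40 = 195
a_71 = 117·195 + 205·111 = 2
a_72 = 117·2 + 205·195 = 17
a_73 = 117·17 + 205·2 = 95
a_74 = 117·95 + 205·17 = 8
a_75 = 117·8 + 205·95 = 187
a_76 = 117·187 + 205·8 = 223
a_77 = 117·223 + 205·187 = 170
a_78 = 117·170 + 205·223 = 69
a_79 = 117·69 + 205·170 = 171
a_80 = 117·171 + 205·69 = 104
a_81 = 117·104 + 205·171 = 119
a_82 = 117·119 + 205·104 = 171
a_83 = 117·171 + 205·119 = 114
a_84 = 117·114 + 205·171 = 9
a_85 = 117·9 + 205·114 = 103
a_86 = 117·103 + 205·9 = 72
a_87 = 117·72 + 205·103 = 99
a_88 = 117·99 + 205·72 = 231
a_89 = 117·231 + 205·99 = 218
a_90 = 117·218 + 205·231 = 157
a_91 = 117·157 + 205·218 = 83
a_92 = 117·83 + 205·157 = 168
a_93 = 117·168 + 205·83 = 63
a_94 = 117·63 + 205·168 = 83
a_95 = 117·83 + 205·63 = 98
a_96 = 117·98 + 205·83 = 65
a_97 = 117·65 + 205·98 = 47
a_98 = 117·47 + 205·65 = 136
a_99 = 117·136 + 205·47 = 203
a_100 = 117·203 + 205·136 = 175
a_101 = 117·175 + 205·203 = 138
a_102 = 117·138 + 205·175 = 53
a_103 = 117·53 + 205·138 = 187
a_104 = 117·187 + 205·53 = 232
a_105 = 117·232 + 205·187 = 199
a_106 = 117·199 + 205·232 = 187
a_107 = 117·187 + 205·199 = 210
a_108 = 117·210 + 205·187 = 185
a_109 = 117·185 + 205·210 = 183
a_110 = 117·183 + 205·185 = 200
a_111 = 117·200 + 205·183 = 243
a_112 = 117·243 + 205·200 = 55
a_113 = 117·55 + 205·243 = 186
a_114 = 117·186 + 205·55 = 13
a_115 = 117·13 + 205·186 = 227
a_116 = 117·227 + 205·13 = 40
a_117 = 117·40 + 205·227 = 15
a_118 = 117·15 + 205·40 = 227
a_119 = 117·227 + 205·15 = 194
a_120 = 117·194 + 205·227 = 113
a_121 = 117·113 + 205·194 = 255
a_122 = 117·255 + 205·113 = 8
a_123 = 117·8 + 205·255 = 219
a_124 = 117·219 + 205·8 = 127
a_125 = 117·127 + 205·219 = 106
a_126 = 117·106 + 205·127 = 37
a_127 = 117·37 + 205·106 = 203
a_128 = 117·203 + 205·37 = 104
a_129 = 117·104 + 205·203 = 23
a_130 = 117·23 + 205·104 = 203
a_131 = 117·203 + 205·23 = 50
a_132 = 117·50 + 205·203 = 105
a_133 = 117·105 + 205·50 = 7
a_134 = 117·7 + 205·105 = 72
a_135 = 117·72 + 205·7 = 131
a_136 = 117·131 + 205·72 = 135
a_137 = 117·135 + 205·131 = 154
a_138 = 117·154 + 205·135 = 125
a_139 = 117·125 + 205·154 = 115
a_140 = 117·115 + 205·125 = 168
a_141 = 117·168 + 205·115 = 223
a_142 = 117·223 + 205·168 = 115
a_143 = 117·115 + 205·223 = 34
a_144 = 117·34 + 205·115 = 161
a_145 = 117·161 + 205·34 = 207
a_146 = 117·207 + 205·161 = 136
a_147 = 117·136 + 205·207 = 235
a_148 = 117·235 + 205·136 = 79
a_149 = 117·79 + 205·235 = 74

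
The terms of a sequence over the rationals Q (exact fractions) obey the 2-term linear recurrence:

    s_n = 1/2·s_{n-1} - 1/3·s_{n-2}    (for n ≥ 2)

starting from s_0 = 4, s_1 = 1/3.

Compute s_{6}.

s_2 = 1/2·1/3 + -1/3·4 = -7/6
s_3 = 1/2·-7/6 + -1/3·1/3 = -25/36
s_4 = 1/2·-25/36 + -1/3·-7/6 = 1/24
s_5 = 1/2·1/24 + -1/3·-25/36 = 109/432
s_6 = 1/2·109/432 + -1/3·1/24 = 97/864

97/864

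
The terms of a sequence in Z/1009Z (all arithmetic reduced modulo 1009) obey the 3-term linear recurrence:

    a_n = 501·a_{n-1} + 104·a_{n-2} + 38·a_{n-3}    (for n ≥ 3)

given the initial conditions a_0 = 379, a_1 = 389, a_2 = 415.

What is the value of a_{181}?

760

a_3 = 501·415 + 104·389 + 38·379 = 433
a_4 = 501·433 + 104·415 + 38·389 = 427
a_5 = 501·427 + 104·433 + 38·415 = 281
a_6 = 501·281 + 104·427 + 38·433 = 852
a_7 = 501·852 + 104·281 + 38·427 = 90
a_8 = 501·90 + 104·852 + 38·281 = 89
Continuing the recurrence:
  a_9 = 560;  a_10 = 626;  a_11 = 909;  a_12 = 969;  a_13 = 411;  a_14 = 187
  a_15 = 714;  a_16 = 279;  a_17 = 170;  a_18 = 58;  a_19 = 836;  a_20 = 485
  a_21 = 172;  a_22 = 886;  a_23 = 929;  a_24 = 78;  a_25 = 859;  a_26 = 552
  a_27 = 567;  a_28 = 787;  a_29 = 1;  a_30 = 977;  a_31 = 861;  a_32 = 255
  a_33 = 157;  a_34 = 671;  a_35 = 967;  a_36 = 222;  a_37 = 173;  a_38 = 202
  a_39 = 496;  a_40 = 621;  a_41 = 78;  a_42 = 421;  a_43 = 471;  a_44 = 199
  a_45 = 214;  a_46 = 512;  a_47 = 783;  a_48 = 622;  a_49 = 838;  a_50 = 699
  a_51 = 883;  a_52 = 45;  a_53 = 688;  a_54 = 511;  a_55 = 339;  a_56 = 913
  a_57 = 524;  a_58 = 55;  a_59 = 710;  a_60 = 949;  a_61 = 465;  a_62 = 446
  a_63 = 123;  a_64 = 561;  a_65 = 29;  a_66 = 863;  a_67 = 629;  a_68 = 365
  a_69 = 573;  a_70 = 830;  a_71 = 936;  a_72 = 891;  a_73 = 145;  a_74 = 86
  a_75 = 205;  a_76 = 115;  a_77 = 474;  a_78 = 938;  a_79 = 942;  a_80 = 268
  a_81 = 495;  a_82 = 891;  a_83 = 528;  a_84 = 654;  a_85 = 716;  a_86 = 818
  a_87 = 598;  a_88 = 206;  a_89 = 736;  a_90 = 203;  a_91 = 419;  a_92 = 695
  a_93 = 930;  a_94 = 191;  a_95 = 877;  a_96 = 171;  a_97 = 499;  a_98 = 427
  a_99 = 900;  a_100 = 689;  a_101 = 965;  a_102 = 65;  a_103 = 694;  a_104 = 641
  a_105 = 259;  a_106 = 815;  a_107 = 514;  a_108 = 984;  a_109 = 262;  a_110 = 880
  a_111 = 11;  a_112 = 33;  a_113 = 667;  a_114 = 2;  a_115 = 994;  a_116 = 886
  a_117 = 460;  a_118 = 163;  a_119 = 722;  a_120 = 626;  a_121 = 389;  a_122 = 873
  a_123 = 144;  a_124 = 134;  a_125 = 258;  a_126 = 343;  a_127 = 958;  a_128 = 754
  a_129 = 46;  a_130 = 642;  a_131 = 919;  a_132 = 219;  a_133 = 648;  a_134 = 944
  a_135 = 771;  a_136 = 535;  a_137 = 671;  a_138 = 356;  a_139 = 76;  a_140 = 707
  a_141 = 291;  a_142 = 227;  a_143 = 336;  a_144 = 193;  a_145 = 12;  a_146 = 510
  a_147 = 743;  a_148 = 950;  a_149 = 499;  a_150 = 676;  a_151 = 874;  a_152 = 442
  a_153 = 11;  a_154 = 944;  a_155 = 510;  a_156 = 954;  a_157 = 817;  a_158 = 206
  a_159 = 428;  a_160 = 522;  a_161 = 63;  a_162 = 206;  a_163 = 442;  a_164 = 73
  a_165 = 568;  a_166 = 202;  a_167 = 599;  a_168 = 640;  a_169 = 129;  a_170 = 583
  a_171 = 885;  a_172 = 383;  a_173 = 350;  a_174 = 598;  a_175 = 429;  a_176 = 838
  a_177 = 840;  a_178 = 623;  a_179 = 484
a_180 = 501·484 + 104·623 + 38·840 = 172
a_181 = 501·172 + 104·484 + 38·623 = 760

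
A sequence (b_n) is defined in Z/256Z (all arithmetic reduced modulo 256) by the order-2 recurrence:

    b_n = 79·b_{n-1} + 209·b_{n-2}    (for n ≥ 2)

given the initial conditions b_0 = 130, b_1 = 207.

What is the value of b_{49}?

b_2 = 79·207 + 209·130 = 3
b_3 = 79·3 + 209·207 = 236
b_4 = 79·236 + 209·3 = 71
b_5 = 79·71 + 209·236 = 149
b_6 = 79·149 + 209·71 = 242
b_7 = 79·242 + 209·149 = 83
b_8 = 79·83 + 209·242 = 47
b_9 = 79·47 + 209·83 = 68
b_10 = 79·68 + 209·47 = 91
b_11 = 79·91 + 209·68 = 153
b_12 = 79·153 + 209·91 = 130
b_13 = 79·130 + 209·153 = 7
b_14 = 79·7 + 209·130 = 75
b_15 = 79·75 + 209·7 = 220
b_16 = 79·220 + 209·75 = 31
b_17 = 79·31 + 209·220 = 45
b_18 = 79·45 + 209·31 = 50
b_19 = 79·50 + 209·45 = 43
b_20 = 79·43 + 209·50 = 23
b_21 = 79·23 + 209·43 = 52
b_22 = 79·52 + 209·23 = 211
b_23 = 79·211 + 209·52 = 145
b_24 = 79·145 + 209·211 = 2
b_25 = 79·2 + 209·145 = 255
b_26 = 79·255 + 209·2 = 83
b_27 = 79·83 + 209·255 = 204
b_28 = 79·204 + 209·83 = 183
b_29 = 79·183 + 209·204 = 5
b_30 = 79·5 + 209·183 = 242
b_31 = 79·242 + 209·5 = 195
b_32 = 79·195 + 209·242 = 191
b_33 = 79·191 + 209·195 = 36
b_34 = 79·36 + 209·191 = 11
b_35 = 79·11 + 209·36 = 201
b_36 = 79·201 + 209·11 = 2
b_37 = 79·2 + 209·201 = 183
b_38 = 79·183 + 209·2 = 27
b_39 = 79·27 + 209·183 = 188
b_40 = 79·188 + 209·27 = 15
b_41 = 79·15 + 209·188 = 29
b_42 = 79·29 + 209·15 = 50
b_43 = 79·50 + 209·29 = 27
b_44 = 79·27 + 209·50 = 39
b_45 = 79·39 + 209·27 = 20
b_46 = 79·20 + 209·39 = 3
b_47 = 79·3 + 209·20 = 65
b_48 = 79·65 + 209·3 = 130
b_49 = 79·130 + 209·65 = 47

47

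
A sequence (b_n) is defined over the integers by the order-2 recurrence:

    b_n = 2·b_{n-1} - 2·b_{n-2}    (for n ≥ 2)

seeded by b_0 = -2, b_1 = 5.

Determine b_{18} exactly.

b_2 = 2·5 + -2·-2 = 14
b_3 = 2·14 + -2·5 = 18
b_4 = 2·18 + -2·14 = 8
b_5 = 2·8 + -2·18 = -20
b_6 = 2·-20 + -2·8 = -56
b_7 = 2·-56 + -2·-20 = -72
b_8 = 2·-72 + -2·-56 = -32
b_9 = 2·-32 + -2·-72 = 80
b_10 = 2·80 + -2·-32 = 224
b_11 = 2·224 + -2·80 = 288
b_12 = 2·288 + -2·224 = 128
b_13 = 2·128 + -2·288 = -320
b_14 = 2·-320 + -2·128 = -896
b_15 = 2·-896 + -2·-320 = -1152
b_16 = 2·-1152 + -2·-896 = -512
b_17 = 2·-512 + -2·-1152 = 1280
b_18 = 2·1280 + -2·-512 = 3584

3584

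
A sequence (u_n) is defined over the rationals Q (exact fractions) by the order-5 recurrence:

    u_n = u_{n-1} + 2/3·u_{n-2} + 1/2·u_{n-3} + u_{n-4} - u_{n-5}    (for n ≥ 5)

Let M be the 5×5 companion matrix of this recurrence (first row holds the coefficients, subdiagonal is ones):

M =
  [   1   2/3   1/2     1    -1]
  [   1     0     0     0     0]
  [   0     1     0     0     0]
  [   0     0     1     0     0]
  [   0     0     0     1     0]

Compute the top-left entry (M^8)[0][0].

(M^8)[0][0] is the top entry after applying M 8 times to the unit state (1, 0, 0, 0, 0). Equivalently it is h_{12} for the auxiliary sequence (h_n) obeying the same recurrence with h_4 = 1 and h_i = 0 for 0 ≤ i < 4:
h_5 = 1·1 + 2/3·0 + 1/2·0 + 1·0 + -1·0 = 1
h_6 = 1·1 + 2/3·1 + 1/2·0 + 1·0 + -1·0 = 5/3
h_7 = 1·5/3 + 2/3·1 + 1/2·1 + 1·0 + -1·0 = 17/6
h_8 = 1·17/6 + 2/3·5/3 + 1/2·1 + 1·1 + -1·0 = 49/9
h_9 = 1·49/9 + 2/3·17/6 + 1/2·5/3 + 1·1 + -1·1 = 49/6
h_10 = 1·49/6 + 2/3·49/9 + 1/2·17/6 + 1·5/3 + -1·1 = 1499/108
h_11 = 1·1499/108 + 2/3·49/6 + 1/2·49/9 + 1·17/6 + -1·5/3 = 2507/108
h_12 = 1·2507/108 + 2/3·1499/108 + 1/2·49/6 + 1·49/9 + -1·17/6 = 3172/81

3172/81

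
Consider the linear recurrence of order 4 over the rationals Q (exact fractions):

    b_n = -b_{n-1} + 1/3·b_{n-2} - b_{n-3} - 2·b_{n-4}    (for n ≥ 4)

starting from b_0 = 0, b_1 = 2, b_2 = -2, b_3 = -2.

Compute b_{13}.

b_4 = -1·-2 + 1/3·-2 + -1·2 + -2·0 = -2/3
b_5 = -1·-2/3 + 1/3·-2 + -1·-2 + -2·2 = -2
b_6 = -1·-2 + 1/3·-2/3 + -1·-2 + -2·-2 = 70/9
b_7 = -1·70/9 + 1/3·-2 + -1·-2/3 + -2·-2 = -34/9
b_8 = -1·-34/9 + 1/3·70/9 + -1·-2 + -2·-2/3 = 262/27
b_9 = -1·262/27 + 1/3·-34/9 + -1·70/9 + -2·-2 = -398/27
b_10 = -1·-398/27 + 1/3·262/27 + -1·-34/9 + -2·70/9 = 502/81
b_11 = -1·502/81 + 1/3·-398/27 + -1·262/27 + -2·-34/9 = -358/27
b_12 = -1·-358/27 + 1/3·502/81 + -1·-398/27 + -2·262/27 = 2590/243
b_13 = -1·2590/243 + 1/3·-358/27 + -1·502/81 + -2·-398/27 = 1994/243

1994/243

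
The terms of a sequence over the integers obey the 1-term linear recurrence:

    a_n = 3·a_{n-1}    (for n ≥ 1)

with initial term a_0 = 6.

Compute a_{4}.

a_1 = 3·6 = 18
a_2 = 3·18 = 54
a_3 = 3·54 = 162
a_4 = 3·162 = 486

486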